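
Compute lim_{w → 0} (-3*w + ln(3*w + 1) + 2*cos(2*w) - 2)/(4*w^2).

Substitution gives 0/0 (the numerator vanishes to order 2).
Expand each term to order w^2: the coefficient of w^2 in 2·cos(2w) is -4 and in ln(1 + 3w) is -9/2.
Lower-order terms cancel with the polynomial part, so the numerator is (-17/2)·w^2 + o(w^2), and the limit is (-17/2)/(4) = -17/8.

-17/8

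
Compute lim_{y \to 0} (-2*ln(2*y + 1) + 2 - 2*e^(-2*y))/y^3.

Substitution gives 0/0 (the numerator vanishes to order 3).
Expand each term to order y^3: the coefficient of y^3 in -2·ln(1 + 2y) is -16/3 and in -2·e^(-2y) is 8/3.
Lower-order terms cancel with the polynomial part, so the numerator is (-8/3)·y^3 + o(y^3), and the limit is (-8/3)/(1) = -8/3.

-8/3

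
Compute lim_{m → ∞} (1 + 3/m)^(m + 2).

e^(3)

Write it as [(1 + 3/m)^m]^(1) · (1 + 3/m)^(2). The bracketed term tends to e^(3) and the second factor to 1, so the limit is e^(3).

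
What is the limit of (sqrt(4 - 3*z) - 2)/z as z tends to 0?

Substitution gives 0/0. Multiply numerator and denominator by the conjugate √(4 - 3z) + √4.
The numerator becomes (4 - 3z) − 4 = -3z, so the expression simplifies to -3/(√(4 - 3z) + √4).
Letting z → 0 gives -3/(2√4) = -3/4.

-3/4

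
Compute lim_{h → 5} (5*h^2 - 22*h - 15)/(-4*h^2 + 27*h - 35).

At h = 5 both the top and bottom vanish — a removable singularity. Factoring out (h - 5) from each leaves (5*h + 3)/(7 - 4*h), which at h = 5 equals -28/13.

-28/13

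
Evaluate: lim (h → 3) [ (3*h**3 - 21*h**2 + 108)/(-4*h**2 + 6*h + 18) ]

Since h = 3 makes numerator and denominator zero, (h - 3) divides both.
Cancelling it gives (3*h^2 - 12*h - 36)/(-4*h - 6); now plug in h = 3 to get 5/2.

5/2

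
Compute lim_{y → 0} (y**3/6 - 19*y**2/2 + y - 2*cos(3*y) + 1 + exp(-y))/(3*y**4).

Substitution gives 0/0; apply L'Hôpital's rule 4 times.
After differentiating numerator and denominator 4 times the quotient is (-162*cos(3*y) + e^(-y))/(72); at y = 0 this is -161/72.

-161/72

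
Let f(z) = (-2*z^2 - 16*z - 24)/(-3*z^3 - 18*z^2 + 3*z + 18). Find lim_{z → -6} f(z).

-8/105

At z = -6 both the top and bottom vanish — a removable singularity. Factoring out (z + 6) from each leaves (-2*z - 4)/(3 - 3*z^2), which at z = -6 equals -8/105.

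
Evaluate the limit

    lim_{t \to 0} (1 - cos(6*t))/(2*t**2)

Substitution gives 0/0.
Use (1 − cos u)/u² → 1/2 with u = 6t: the limit is 6²/(2·2) = 9.

9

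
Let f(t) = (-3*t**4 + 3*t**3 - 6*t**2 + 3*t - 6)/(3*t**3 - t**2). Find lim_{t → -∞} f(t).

The numerator has higher degree (4 > 3); the quotient behaves like (-3/(3))·t^1 for large |t|.
As t → −∞ this diverges to ∞.

∞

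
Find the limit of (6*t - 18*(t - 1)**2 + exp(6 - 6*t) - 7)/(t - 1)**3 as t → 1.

-36

Direct substitution gives 0/0.
Apply L'Hôpital: lim (-36*t - 6*e^(6 - 6*t) + 42)/(3*(t - 1)^2), still 0/0.
Apply L'Hôpital: lim (36*e^(6 - 6*t) - 36)/(6*t - 6), still 0/0.
After 3 applications of L'Hôpital's rule the quotient is (-216*e^(6 - 6*t))/(6); substituting t = 1 gives -36.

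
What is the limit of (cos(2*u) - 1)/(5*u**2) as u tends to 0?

Direct substitution gives 0/0.
Apply L'Hôpital: lim (-2*sin(2*u))/(10*u), still 0/0.
After 2 applications of L'Hôpital's rule the quotient is (-4*cos(2*u))/(10); substituting u = 0 gives -2/5.

-2/5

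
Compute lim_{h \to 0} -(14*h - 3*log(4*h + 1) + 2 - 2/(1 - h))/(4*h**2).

Substitution gives 0/0; apply L'Hôpital's rule 2 times.
After differentiating numerator and denominator 2 times the quotient is (48/(4*h + 1)^2 + 4/(h - 1)^3)/(-8); at h = 0 this is -11/2.

-11/2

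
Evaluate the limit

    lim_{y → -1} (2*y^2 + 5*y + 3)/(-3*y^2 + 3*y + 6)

Since y = -1 makes numerator and denominator zero, (y + 1) divides both.
Cancelling it gives (2*y + 3)/(6 - 3*y); now plug in y = -1 to get 1/9.

1/9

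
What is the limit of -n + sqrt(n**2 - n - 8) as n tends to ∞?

-1/2

This has the form ∞ − ∞. Multiply and divide by the conjugate √(n^2 - n - 8) + n.
That gives (-n - 8) / (√(n^2 - n - 8) + n).
Divide numerator and denominator by n: the limit is -1/(2·1) = -1/2.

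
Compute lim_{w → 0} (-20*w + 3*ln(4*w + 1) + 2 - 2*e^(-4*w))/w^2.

-40

Substitution gives 0/0; apply L'Hôpital's rule 2 times.
After differentiating numerator and denominator 2 times the quotient is (-32*e^(-4*w) - 48/(4*w + 1)^2)/(2); at w = 0 this is -40.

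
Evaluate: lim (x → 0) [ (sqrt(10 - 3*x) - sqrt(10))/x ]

A 0/0 form; rationalise with √(10 - 3x) + √10. This collapses the numerator to -3x, leaving -3/(√(10 - 3x) + √10) → -3/(2√10) = -3*√(10)/20.

-3*√(10)/20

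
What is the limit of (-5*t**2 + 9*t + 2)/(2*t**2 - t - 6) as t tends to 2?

-11/7

Direct substitution gives 0/0, so factor. Both numerator and denominator have (t - 2) as a factor.
After cancelling, the expression reduces to (-5*t - 1)/(2*t + 3).
Substituting t = 2 gives -11/7.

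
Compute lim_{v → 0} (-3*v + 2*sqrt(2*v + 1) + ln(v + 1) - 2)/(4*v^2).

-3/8

Substitution gives 0/0; apply L'Hôpital's rule 2 times.
After differentiating numerator and denominator 2 times the quotient is (-2/(2*v + 1)^(3/2) - 1/(v + 1)^2)/(8); at v = 0 this is -3/8.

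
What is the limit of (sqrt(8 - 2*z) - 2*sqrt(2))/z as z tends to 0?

Substitution gives 0/0. Multiply numerator and denominator by the conjugate √(8 - 2z) + √8.
The numerator becomes (8 - 2z) − 8 = -2z, so the expression simplifies to -2/(√(8 - 2z) + √8).
Letting z → 0 gives -2/(2√8) = -√(2)/4.

-√(2)/4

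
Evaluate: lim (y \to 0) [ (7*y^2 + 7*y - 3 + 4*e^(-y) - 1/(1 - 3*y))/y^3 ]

-83/3

Substitution gives 0/0 (the numerator vanishes to order 3).
Expand each term to order y^3: the coefficient of y^3 in 4·e^(-y) is -2/3 and in −1/(1 - 3y) is -27.
Lower-order terms cancel with the polynomial part, so the numerator is (-83/3)·y^3 + o(y^3), and the limit is (-83/3)/(1) = -83/3.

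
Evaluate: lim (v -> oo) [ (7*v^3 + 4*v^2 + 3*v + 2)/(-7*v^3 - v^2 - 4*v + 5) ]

Numerator and denominator both have degree 3.
Dividing every term by v^3, all lower-order terms vanish and the limit is the ratio of leading coefficients, 7/(-7) = -1.

-1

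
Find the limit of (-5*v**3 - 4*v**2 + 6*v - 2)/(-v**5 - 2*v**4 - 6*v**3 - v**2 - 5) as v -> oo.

The denominator has degree 5 and the numerator degree 3. Dividing numerator and denominator by v^5 sends every term to 0 except the leading denominator term, so the limit is 0.

0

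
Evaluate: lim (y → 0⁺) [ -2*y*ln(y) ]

This is a 0·(−∞) form. Rewrite as -2·ln(y) / y^(−1) and apply L'Hôpital:
the derivative quotient is -2·(1/y) / (−1·y^(−2)) = (2/1)·y^1 → 0.

0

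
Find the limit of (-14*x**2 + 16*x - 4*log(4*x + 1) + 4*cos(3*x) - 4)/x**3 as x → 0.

-256/3

Substitution gives 0/0; apply L'Hôpital's rule 3 times.
After differentiating numerator and denominator 3 times the quotient is (108*sin(3*x) - 512/(4*x + 1)^3)/(6); at x = 0 this is -256/3.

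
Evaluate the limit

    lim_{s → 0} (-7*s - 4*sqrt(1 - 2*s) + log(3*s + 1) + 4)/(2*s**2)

Substitution gives 0/0 (the numerator vanishes to order 2).
Expand each term to order s^2: the coefficient of s^2 in -4·√(1 - 2s) is 2 and in ln(1 + 3s) is -9/2.
Lower-order terms cancel with the polynomial part, so the numerator is (-5/2)·s^2 + o(s^2), and the limit is (-5/2)/(2) = -5/4.

-5/4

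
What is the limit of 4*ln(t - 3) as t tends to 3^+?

-∞

As t → 3⁺, t - 3 → 0⁺ and ln(t - 3) → −∞.
Multiplying by 4 gives -∞.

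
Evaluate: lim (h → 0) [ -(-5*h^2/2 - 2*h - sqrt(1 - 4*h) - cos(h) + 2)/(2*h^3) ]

-2

Substitution gives 0/0; apply L'Hôpital's rule 3 times.
After differentiating numerator and denominator 3 times the quotient is (-sin(h) + 24/(1 - 4*h)^(5/2))/(-12); at h = 0 this is -2.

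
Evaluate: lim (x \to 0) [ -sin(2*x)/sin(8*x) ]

Substitution gives 0/0.
Divide numerator and denominator by x: sin(2x)/x → 2 and sin(8x)/x → 8, so the limit is -1·2/8 = -1/4.

-1/4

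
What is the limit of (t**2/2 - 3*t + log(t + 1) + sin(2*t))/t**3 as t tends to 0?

-1

Substitution gives 0/0; apply L'Hôpital's rule 3 times.
After differentiating numerator and denominator 3 times the quotient is (-8*cos(2*t) + 2/(t + 1)^3)/(6); at t = 0 this is -1.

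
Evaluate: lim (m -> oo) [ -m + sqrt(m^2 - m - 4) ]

An ∞ − ∞ form. Rationalising with the conjugate, the difference becomes (-m - 4) / (√(m^2 - m - 4) + m).
For large m the denominator behaves like 2·m, so the quotient tends to -1/2 = -1/2.

-1/2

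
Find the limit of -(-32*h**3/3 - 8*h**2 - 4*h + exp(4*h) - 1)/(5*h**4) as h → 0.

Direct substitution gives 0/0.
Apply L'Hôpital: lim (-32*h^2 - 16*h + 4*e^(4*h) - 4)/(-20*h^3), still 0/0.
Apply L'Hôpital: lim (-64*h + 16*e^(4*h) - 16)/(-60*h^2), still 0/0.
Apply L'Hôpital: lim (64*e^(4*h) - 64)/(-120*h), still 0/0.
After 4 applications of L'Hôpital's rule the quotient is (256*e^(4*h))/(-120); substituting h = 0 gives -32/15.

-32/15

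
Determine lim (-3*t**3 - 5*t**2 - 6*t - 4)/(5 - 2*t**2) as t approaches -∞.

The numerator has higher degree (3 > 2); the quotient behaves like (-3/(-2))·t^1 for large |t|.
As t → −∞ this diverges to -∞.

-∞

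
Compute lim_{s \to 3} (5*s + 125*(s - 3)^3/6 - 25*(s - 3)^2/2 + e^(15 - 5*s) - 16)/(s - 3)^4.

625/24

Direct substitution gives 0/0.
Apply L'Hôpital: lim (-25*s + 125*(s - 3)^2/2 - 5*e^(15 - 5*s) + 80)/(4*(s - 3)^3), still 0/0.
Apply L'Hôpital: lim (125*s + 25*e^(15 - 5*s) - 400)/(12*(s - 3)^2), still 0/0.
Apply L'Hôpital: lim (125 - 125*e^(15 - 5*s))/(24*s - 72), still 0/0.
After 4 applications of L'Hôpital's rule the quotient is (625*e^(15 - 5*s))/(24); substituting s = 3 gives 625/24.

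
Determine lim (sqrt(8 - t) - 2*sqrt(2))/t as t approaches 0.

A 0/0 form; rationalise with √(8 - t) + √8. This collapses the numerator to -t, leaving -1/(√(8 - t) + √8) → -1/(2√8) = -√(2)/8.

-√(2)/8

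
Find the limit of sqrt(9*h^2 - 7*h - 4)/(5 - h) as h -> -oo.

For large |h|, √(9*h^2 - 7*h - 4) ≈ √9·|h| and the denominator ≈ -h.
Since h → −∞, |h| = −h, giving −√9/(-1) = 3.

3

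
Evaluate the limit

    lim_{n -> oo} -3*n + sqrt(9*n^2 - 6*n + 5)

-1

An ∞ − ∞ form. Rationalising with the conjugate, the difference becomes (-6n + 5) / (√(9*n^2 - 6*n + 5) + 3n).
For large n the denominator behaves like 2·3n, so the quotient tends to -6/6 = -1.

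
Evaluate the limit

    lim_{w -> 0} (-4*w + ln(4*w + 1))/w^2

-8

Direct substitution gives 0/0.
Apply L'Hôpital: lim (-4 + 4/(4*w + 1))/(2*w), still 0/0.
After 2 applications of L'Hôpital's rule the quotient is (-16/(4*w + 1)^2)/(2); substituting w = 0 gives -8.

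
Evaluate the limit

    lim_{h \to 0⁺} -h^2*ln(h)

0

This is a 0·(−∞) form. Rewrite as -1·ln(h) / h^(−2) and apply L'Hôpital:
the derivative quotient is -1·(1/h) / (−2·h^(−3)) = (1/2)·h^2 → 0.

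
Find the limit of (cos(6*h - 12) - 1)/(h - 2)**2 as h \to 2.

-18

Direct substitution gives 0/0.
Apply L'Hôpital: lim (-6*sin(6*h - 12))/(2*h - 4), still 0/0.
After 2 applications of L'Hôpital's rule the quotient is (-36*cos(6*h - 12))/(2); substituting h = 2 gives -18.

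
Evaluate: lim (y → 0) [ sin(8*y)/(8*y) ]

Substitution gives 0/0.
Write it as (8/8)·sin(8y)/(8y); since sin(u)/u → 1, the limit is 1.

1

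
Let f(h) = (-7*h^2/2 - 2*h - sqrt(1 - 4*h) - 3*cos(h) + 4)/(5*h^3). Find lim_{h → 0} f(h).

Substitution gives 0/0; apply L'Hôpital's rule 3 times.
After differentiating numerator and denominator 3 times the quotient is (-3*sin(h) + 24/(1 - 4*h)^(5/2))/(30); at h = 0 this is 4/5.

4/5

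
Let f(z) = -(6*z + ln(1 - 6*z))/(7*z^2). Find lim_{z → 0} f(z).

Direct substitution gives 0/0.
Apply L'Hôpital: lim (6 - 6/(1 - 6*z))/(-14*z), still 0/0.
After 2 applications of L'Hôpital's rule the quotient is (-36/(1 - 6*z)^2)/(-14); substituting z = 0 gives 18/7.

18/7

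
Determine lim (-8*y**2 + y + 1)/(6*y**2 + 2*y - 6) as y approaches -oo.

Numerator and denominator both have degree 2.
Dividing every term by y^2, all lower-order terms vanish and the limit is the ratio of leading coefficients, -8/(6) = -4/3.

-4/3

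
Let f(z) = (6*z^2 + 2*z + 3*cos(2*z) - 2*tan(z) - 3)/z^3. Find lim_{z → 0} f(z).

-2/3

Substitution gives 0/0; apply L'Hôpital's rule 3 times.
After differentiating numerator and denominator 3 times the quotient is (24*sin(2*z) - 12*tan(z)^4 - 16*tan(z)^2 - 4)/(6); at z = 0 this is -2/3.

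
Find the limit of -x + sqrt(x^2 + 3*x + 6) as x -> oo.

This has the form ∞ − ∞. Multiply and divide by the conjugate √(x^2 + 3*x + 6) + x.
That gives (3x + 6) / (√(x^2 + 3*x + 6) + x).
Divide numerator and denominator by x: the limit is 3/(2·1) = 3/2.

3/2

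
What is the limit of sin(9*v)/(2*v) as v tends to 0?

9/2

Substitution gives 0/0.
Write it as (9/2)·sin(9v)/(9v); since sin(u)/u → 1, the limit is 9/2.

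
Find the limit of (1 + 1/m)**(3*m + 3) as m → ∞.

e^(3)

The base → 1 and the exponent → ∞: a 1^∞ form.
Take logarithms: (3m + 3)·ln(1 + 1/m). Since ln(1+u) ~ u for small u, this behaves like (3m)·(1/m) → 3.
So the limit is e^(3).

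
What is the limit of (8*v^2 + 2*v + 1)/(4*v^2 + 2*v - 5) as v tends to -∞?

2

Numerator and denominator both have degree 2.
Dividing every term by v^2, all lower-order terms vanish and the limit is the ratio of leading coefficients, 8/(4) = 2.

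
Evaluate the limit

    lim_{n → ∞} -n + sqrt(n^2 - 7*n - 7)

-7/2

An ∞ − ∞ form. Rationalising with the conjugate, the difference becomes (-7n - 7) / (√(n^2 - 7*n - 7) + n).
For large n the denominator behaves like 2·n, so the quotient tends to -7/2 = -7/2.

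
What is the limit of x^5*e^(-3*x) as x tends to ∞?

Write as x^5/e^{3x}, an ∞/∞ form.
Exponential growth dominates any polynomial, so repeated L'Hôpital (or the standard result) gives 0.

0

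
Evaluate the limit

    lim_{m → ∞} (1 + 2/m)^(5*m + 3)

e^(10)

Write it as [(1 + 2/m)^m]^(5) · (1 + 2/m)^(3). The bracketed term tends to e^(2) and the second factor to 1, so the limit is e^(10).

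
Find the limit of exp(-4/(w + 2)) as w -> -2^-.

∞

As w → -2⁻, -4/(w + 2) → +∞, so e^(-4/(w + 2)) → ∞.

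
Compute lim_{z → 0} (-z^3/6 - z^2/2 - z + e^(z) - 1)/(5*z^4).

1/120

Direct substitution gives 0/0.
Apply L'Hôpital: lim (-z^2/2 - z + e^(z) - 1)/(20*z^3), still 0/0.
Apply L'Hôpital: lim (-z + e^(z) - 1)/(60*z^2), still 0/0.
Apply L'Hôpital: lim (e^(z) - 1)/(120*z), still 0/0.
After 4 applications of L'Hôpital's rule the quotient is (e^(z))/(120); substituting z = 0 gives 1/120.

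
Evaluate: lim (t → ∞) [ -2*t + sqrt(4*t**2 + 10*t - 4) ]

5/2

This has the form ∞ − ∞. Multiply and divide by the conjugate √(4*t^2 + 10*t - 4) + 2t.
That gives (10t - 4) / (√(4*t^2 + 10*t - 4) + 2t).
Divide numerator and denominator by t: the limit is 10/(2·2) = 5/2.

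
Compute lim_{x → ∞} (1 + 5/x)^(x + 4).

Let L be the limit and take ln: ln L = lim (x + 4)·ln(1 + 5/x) = lim (x + 4)·(5/x + O(1/x²)) = 5.
Hence L = e^(5).

e^(5)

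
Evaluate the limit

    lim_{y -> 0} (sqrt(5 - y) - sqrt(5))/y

A 0/0 form; rationalise with √(5 - y) + √5. This collapses the numerator to -y, leaving -1/(√(5 - y) + √5) → -1/(2√5) = -√(5)/10.

-√(5)/10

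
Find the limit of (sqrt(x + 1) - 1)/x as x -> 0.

1/2

Substitution gives 0/0. Multiply numerator and denominator by the conjugate √(1 + x) + √1.
The numerator becomes (1 + x) − 1 = x, so the expression simplifies to 1/(√(1 + x) + √1).
Letting x → 0 gives 1/(2√1) = 1/2.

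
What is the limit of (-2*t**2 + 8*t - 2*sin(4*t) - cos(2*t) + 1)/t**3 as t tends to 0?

Substitution gives 0/0; apply L'Hôpital's rule 3 times.
After differentiating numerator and denominator 3 times the quotient is (-8*sin(2*t) + 128*cos(4*t))/(6); at t = 0 this is 64/3.

64/3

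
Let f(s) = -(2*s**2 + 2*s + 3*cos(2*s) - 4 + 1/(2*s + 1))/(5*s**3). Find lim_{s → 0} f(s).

Substitution gives 0/0; apply L'Hôpital's rule 3 times.
After differentiating numerator and denominator 3 times the quotient is (24*sin(2*s) - 48/(2*s + 1)^4)/(-30); at s = 0 this is 8/5.

8/5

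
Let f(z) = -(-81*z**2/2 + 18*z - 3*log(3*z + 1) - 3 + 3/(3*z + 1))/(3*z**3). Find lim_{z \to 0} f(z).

Substitution gives 0/0; apply L'Hôpital's rule 3 times.
After differentiating numerator and denominator 3 times the quotient is (162*(-3*z - 4)/(3*z + 1)^4)/(-18); at z = 0 this is 36.

36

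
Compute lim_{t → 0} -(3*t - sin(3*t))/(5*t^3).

Direct substitution gives 0/0.
Apply L'Hôpital: lim (3 - 3*cos(3*t))/(-15*t^2), still 0/0.
Apply L'Hôpital: lim (9*sin(3*t))/(-30*t), still 0/0.
After 3 applications of L'Hôpital's rule the quotient is (27*cos(3*t))/(-30); substituting t = 0 gives -9/10.

-9/10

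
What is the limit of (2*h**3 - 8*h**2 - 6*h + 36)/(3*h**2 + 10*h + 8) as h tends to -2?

-25

Since h = -2 makes numerator and denominator zero, (h + 2) divides both.
Cancelling it gives (2*h^2 - 12*h + 18)/(3*h + 4); now plug in h = -2 to get -25.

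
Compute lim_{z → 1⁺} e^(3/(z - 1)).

∞

As z → 1⁺, 3/(z - 1) → +∞, so e^(3/(z - 1)) → ∞.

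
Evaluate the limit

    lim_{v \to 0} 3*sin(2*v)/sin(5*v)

6/5

Substitution gives 0/0.
Divide numerator and denominator by v: sin(2v)/v → 2 and sin(5v)/v → 5, so the limit is 3·2/5 = 6/5.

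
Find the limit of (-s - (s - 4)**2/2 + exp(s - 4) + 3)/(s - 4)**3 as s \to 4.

Direct substitution gives 0/0.
Apply L'Hôpital: lim (-s + e^(s - 4) + 3)/(3*(s - 4)^2), still 0/0.
Apply L'Hôpital: lim (e^(s - 4) - 1)/(6*s - 24), still 0/0.
After 3 applications of L'Hôpital's rule the quotient is (e^(s - 4))/(6); substituting s = 4 gives 1/6.

1/6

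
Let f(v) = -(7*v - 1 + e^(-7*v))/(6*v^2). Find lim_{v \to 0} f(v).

-49/12

Direct substitution gives 0/0.
Apply L'Hôpital: lim (7 - 7*e^(-7*v))/(-12*v), still 0/0.
After 2 applications of L'Hôpital's rule the quotient is (49*e^(-7*v))/(-12); substituting v = 0 gives -49/12.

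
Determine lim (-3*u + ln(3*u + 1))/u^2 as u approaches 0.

Direct substitution gives 0/0.
Apply L'Hôpital: lim (-3 + 3/(3*u + 1))/(2*u), still 0/0.
After 2 applications of L'Hôpital's rule the quotient is (-9/(3*u + 1)^2)/(2); substituting u = 0 gives -9/2.

-9/2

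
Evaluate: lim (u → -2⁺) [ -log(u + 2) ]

As u → -2⁺, u + 2 → 0⁺ and ln(u + 2) → −∞.
Multiplying by -1 gives ∞.

∞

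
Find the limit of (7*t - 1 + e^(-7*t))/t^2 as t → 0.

49/2

Direct substitution gives 0/0.
Apply L'Hôpital: lim (7 - 7*e^(-7*t))/(2*t), still 0/0.
After 2 applications of L'Hôpital's rule the quotient is (49*e^(-7*t))/(2); substituting t = 0 gives 49/2.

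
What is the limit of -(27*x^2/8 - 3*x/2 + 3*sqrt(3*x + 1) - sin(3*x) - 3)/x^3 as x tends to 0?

-153/16

Substitution gives 0/0; apply L'Hôpital's rule 3 times.
After differentiating numerator and denominator 3 times the quotient is (27*cos(3*x) + 243/(8*(3*x + 1)^(5/2)))/(-6); at x = 0 this is -153/16.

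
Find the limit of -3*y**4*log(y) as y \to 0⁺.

This is a 0·(−∞) form. Rewrite as -3·ln(y) / y^(−4) and apply L'Hôpital:
the derivative quotient is -3·(1/y) / (−4·y^(−5)) = (3/4)·y^4 → 0.

0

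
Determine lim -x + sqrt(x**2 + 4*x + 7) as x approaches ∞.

2

This has the form ∞ − ∞. Multiply and divide by the conjugate √(x^2 + 4*x + 7) + x.
That gives (4x + 7) / (√(x^2 + 4*x + 7) + x).
Divide numerator and denominator by x: the limit is 4/(2·1) = 2.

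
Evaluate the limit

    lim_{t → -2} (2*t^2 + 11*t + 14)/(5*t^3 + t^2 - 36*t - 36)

3/20

Since t = -2 makes numerator and denominator zero, (t + 2) divides both.
Cancelling it gives (2*t + 7)/(5*t^2 - 9*t - 18); now plug in t = -2 to get 3/20.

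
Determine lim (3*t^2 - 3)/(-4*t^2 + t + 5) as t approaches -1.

At t = -1 both the top and bottom vanish — a removable singularity. Factoring out (t + 1) from each leaves (3*t - 3)/(5 - 4*t), which at t = -1 equals -2/3.

-2/3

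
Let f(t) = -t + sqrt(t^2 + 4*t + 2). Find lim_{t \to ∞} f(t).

2

This has the form ∞ − ∞. Multiply and divide by the conjugate √(t^2 + 4*t + 2) + t.
That gives (4t + 2) / (√(t^2 + 4*t + 2) + t).
Divide numerator and denominator by t: the limit is 4/(2·1) = 2.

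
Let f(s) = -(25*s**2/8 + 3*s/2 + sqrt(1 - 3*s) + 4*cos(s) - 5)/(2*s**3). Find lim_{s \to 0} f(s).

27/32

Substitution gives 0/0 (the numerator vanishes to order 3).
Expand each term to order s^3: the coefficient of s^3 in 4·cos(s) is 0 and in √(1 - 3s) is -27/16.
Lower-order terms cancel with the polynomial part, so the numerator is (-27/16)·s^3 + o(s^3), and the limit is (-27/16)/(-2) = 27/32.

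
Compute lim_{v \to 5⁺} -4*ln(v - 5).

As v → 5⁺, v - 5 → 0⁺ and ln(v - 5) → −∞.
Multiplying by -4 gives ∞.

∞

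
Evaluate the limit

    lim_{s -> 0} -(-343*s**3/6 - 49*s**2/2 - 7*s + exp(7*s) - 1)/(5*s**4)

-2401/120

Direct substitution gives 0/0.
Apply L'Hôpital: lim (-343*s^2/2 - 49*s + 7*e^(7*s) - 7)/(-20*s^3), still 0/0.
Apply L'Hôpital: lim (-343*s + 49*e^(7*s) - 49)/(-60*s^2), still 0/0.
Apply L'Hôpital: lim (343*e^(7*s) - 343)/(-120*s), still 0/0.
After 4 applications of L'Hôpital's rule the quotient is (2401*e^(7*s))/(-120); substituting s = 0 gives -2401/120.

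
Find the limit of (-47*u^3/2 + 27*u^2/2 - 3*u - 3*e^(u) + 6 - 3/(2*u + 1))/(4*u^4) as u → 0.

-385/32

Substitution gives 0/0 (the numerator vanishes to order 4).
Expand each term to order u^4: the coefficient of u^4 in -3·e^(u) is -1/8 and in -3·1/(1 + 2u) is -48.
Lower-order terms cancel with the polynomial part, so the numerator is (-385/8)·u^4 + o(u^4), and the limit is (-385/8)/(4) = -385/32.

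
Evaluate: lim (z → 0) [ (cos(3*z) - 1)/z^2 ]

Direct substitution gives 0/0.
Apply L'Hôpital: lim (-3*sin(3*z))/(2*z), still 0/0.
After 2 applications of L'Hôpital's rule the quotient is (-9*cos(3*z))/(2); substituting z = 0 gives -9/2.

-9/2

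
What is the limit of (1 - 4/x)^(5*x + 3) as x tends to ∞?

Let L be the limit and take ln: ln L = lim (5x + 3)·ln(1 - 4/x) = lim (5x + 3)·(-4/x + O(1/x²)) = -20.
Hence L = e^(-20).

e^(-20)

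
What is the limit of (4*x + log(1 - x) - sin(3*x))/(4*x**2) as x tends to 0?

Substitution gives 0/0; apply L'Hôpital's rule 2 times.
After differentiating numerator and denominator 2 times the quotient is (9*sin(3*x) - 1/(x - 1)^2)/(8); at x = 0 this is -1/8.

-1/8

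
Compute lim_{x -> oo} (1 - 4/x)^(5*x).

e^(-20)

Let L be the limit and take ln: ln L = lim (5x)·ln(1 - 4/x) = lim (5x)·(-4/x + O(1/x²)) = -20.
Hence L = e^(-20).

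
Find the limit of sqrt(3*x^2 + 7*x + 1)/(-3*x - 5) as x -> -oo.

√(3)/3

For large |x|, √(3*x^2 + 7*x + 1) ≈ √3·|x| and the denominator ≈ -3x.
Since x → −∞, |x| = −x, giving −√3/(-3) = √(3)/3.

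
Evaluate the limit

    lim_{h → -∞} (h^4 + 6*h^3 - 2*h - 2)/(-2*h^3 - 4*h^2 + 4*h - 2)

∞

The numerator has higher degree (4 > 3); the quotient behaves like (1/(-2))·h^1 for large |h|.
As h → −∞ this diverges to ∞.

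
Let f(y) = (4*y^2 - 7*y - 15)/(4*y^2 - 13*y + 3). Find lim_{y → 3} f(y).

Direct substitution gives 0/0, so factor. Both numerator and denominator have (y - 3) as a factor.
After cancelling, the expression reduces to (4*y + 5)/(4*y - 1).
Substituting y = 3 gives 17/11.

17/11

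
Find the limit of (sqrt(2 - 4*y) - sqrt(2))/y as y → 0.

-√(2)

Substitution gives 0/0. Multiply numerator and denominator by the conjugate √(2 - 4y) + √2.
The numerator becomes (2 - 4y) − 2 = -4y, so the expression simplifies to -4/(√(2 - 4y) + √2).
Letting y → 0 gives -4/(2√2) = -√(2).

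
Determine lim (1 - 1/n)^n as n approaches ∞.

e^(-1)

Write it as [(1 - 1/n)^n]^(1) · (1 - 1/n)^(0). The bracketed term tends to e^(-1) and the second factor to 1, so the limit is e^(-1).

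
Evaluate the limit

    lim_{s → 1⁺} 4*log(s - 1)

-∞

As s → 1⁺, s - 1 → 0⁺ and ln(s - 1) → −∞.
Multiplying by 4 gives -∞.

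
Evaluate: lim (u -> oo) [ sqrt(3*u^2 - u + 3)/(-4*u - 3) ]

-√(3)/4

For large |u|, √(3*u^2 - u + 3) ≈ √3·|u| and the denominator ≈ -4u.
Since u → +∞, |u| = u, giving √3/(-4) = -√(3)/4.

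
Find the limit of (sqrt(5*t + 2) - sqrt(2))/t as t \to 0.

5*√(2)/4

Substitution gives 0/0. Multiply numerator and denominator by the conjugate √(2 + 5t) + √2.
The numerator becomes (2 + 5t) − 2 = 5t, so the expression simplifies to 5/(√(2 + 5t) + √2).
Letting t → 0 gives 5/(2√2) = 5*√(2)/4.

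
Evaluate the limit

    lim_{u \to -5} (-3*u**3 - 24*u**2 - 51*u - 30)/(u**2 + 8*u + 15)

18

Direct substitution gives 0/0, so factor. Both numerator and denominator have (u + 5) as a factor.
After cancelling, the expression reduces to (-3*u^2 - 9*u - 6)/(u + 3).
Substituting u = -5 gives 18.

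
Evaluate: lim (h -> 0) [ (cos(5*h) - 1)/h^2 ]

Direct substitution gives 0/0.
Apply L'Hôpital: lim (-5*sin(5*h))/(2*h), still 0/0.
After 2 applications of L'Hôpital's rule the quotient is (-25*cos(5*h))/(2); substituting h = 0 gives -25/2.

-25/2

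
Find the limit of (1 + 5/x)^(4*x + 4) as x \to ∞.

e^(20)

Write it as [(1 + 5/x)^x]^(4) · (1 + 5/x)^(4). The bracketed term tends to e^(5) and the second factor to 1, so the limit is e^(20).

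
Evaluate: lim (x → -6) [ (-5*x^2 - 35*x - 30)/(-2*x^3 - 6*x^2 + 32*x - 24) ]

-25/112

Direct substitution gives 0/0, so factor. Both numerator and denominator have (x + 6) as a factor.
After cancelling, the expression reduces to (-5*x - 5)/(-2*x^2 + 6*x - 4).
Substituting x = -6 gives -25/112.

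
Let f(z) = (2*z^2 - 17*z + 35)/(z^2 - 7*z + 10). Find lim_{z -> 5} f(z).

1

At z = 5 both the top and bottom vanish — a removable singularity. Factoring out (z - 5) from each leaves (2*z - 7)/(z - 2), which at z = 5 equals 1.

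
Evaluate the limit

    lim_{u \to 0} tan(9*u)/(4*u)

Substitution gives 0/0.
Since tan(θ)/θ → 1 as θ → 0, tan(9u)/(9u) → 1 and the limit is 9/4.

9/4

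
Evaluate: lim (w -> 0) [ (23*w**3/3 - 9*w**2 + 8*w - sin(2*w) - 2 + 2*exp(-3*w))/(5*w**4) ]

27/20

Substitution gives 0/0; apply L'Hôpital's rule 4 times.
After differentiating numerator and denominator 4 times the quotient is (-16*sin(2*w) + 162*e^(-3*w))/(120); at w = 0 this is 27/20.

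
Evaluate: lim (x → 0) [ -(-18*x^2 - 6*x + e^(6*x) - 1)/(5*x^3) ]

Direct substitution gives 0/0.
Apply L'Hôpital: lim (-36*x + 6*e^(6*x) - 6)/(-15*x^2), still 0/0.
Apply L'Hôpital: lim (36*e^(6*x) - 36)/(-30*x), still 0/0.
After 3 applications of L'Hôpital's rule the quotient is (216*e^(6*x))/(-30); substituting x = 0 gives -36/5.

-36/5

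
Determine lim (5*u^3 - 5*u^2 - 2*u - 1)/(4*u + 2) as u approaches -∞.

∞

The numerator has higher degree (3 > 1); the quotient behaves like (5/(4))·u^2 for large |u|.
As u → −∞ this diverges to ∞.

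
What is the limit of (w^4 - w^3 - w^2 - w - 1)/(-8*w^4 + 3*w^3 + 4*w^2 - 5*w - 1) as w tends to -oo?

-1/8

Numerator and denominator both have degree 4.
Dividing every term by w^4, all lower-order terms vanish and the limit is the ratio of leading coefficients, 1/(-8) = -1/8.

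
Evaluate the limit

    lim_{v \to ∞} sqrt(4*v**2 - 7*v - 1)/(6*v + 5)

1/3

For large |v|, √(4*v^2 - 7*v - 1) ≈ √4·|v| and the denominator ≈ 6v.
Since v → +∞, |v| = v, giving √4/(6) = 1/3.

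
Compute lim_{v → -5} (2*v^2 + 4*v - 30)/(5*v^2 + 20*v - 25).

8/15

Since v = -5 makes numerator and denominator zero, (v + 5) divides both.
Cancelling it gives (2*v - 6)/(5*v - 5); now plug in v = -5 to get 8/15.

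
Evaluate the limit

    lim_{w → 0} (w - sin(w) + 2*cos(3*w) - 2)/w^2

Substitution gives 0/0 (the numerator vanishes to order 2).
Expand each term to order w^2: the coefficient of w^2 in −sin(w) is 0 and in 2·cos(3w) is -9.
Lower-order terms cancel with the polynomial part, so the numerator is (-9)·w^2 + o(w^2), and the limit is (-9)/(1) = -9.

-9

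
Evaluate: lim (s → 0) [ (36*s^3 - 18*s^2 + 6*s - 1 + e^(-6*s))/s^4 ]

54

Direct substitution gives 0/0.
Apply L'Hôpital: lim (108*s^2 - 36*s + 6 - 6*e^(-6*s))/(4*s^3), still 0/0.
Apply L'Hôpital: lim (216*s - 36 + 36*e^(-6*s))/(12*s^2), still 0/0.
Apply L'Hôpital: lim (216 - 216*e^(-6*s))/(24*s), still 0/0.
After 4 applications of L'Hôpital's rule the quotient is (1296*e^(-6*s))/(24); substituting s = 0 gives 54.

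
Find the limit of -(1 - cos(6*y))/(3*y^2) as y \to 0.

Substitution gives 0/0.
Use (1 − cos u)/u² → 1/2 with u = 6y: the limit is 6²/(2·(-3)) = -6.

-6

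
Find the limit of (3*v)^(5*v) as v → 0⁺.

Base → 0⁺ and exponent → 0⁺: a 0^0 form.
Take logs: 5v·ln(3v). This is 0·(−∞); rewriting as ln(3v)/(1/(5v)) and applying L'Hôpital gives 0.
Hence the limit is e^0 = 1.

1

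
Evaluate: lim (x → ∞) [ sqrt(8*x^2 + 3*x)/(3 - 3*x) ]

-2*√(2)/3

For large |x|, √(8*x^2 + 3*x) ≈ √8·|x| and the denominator ≈ -3x.
Since x → +∞, |x| = x, giving √8/(-3) = -2*√(2)/3.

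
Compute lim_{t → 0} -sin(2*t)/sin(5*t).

Substitution gives 0/0.
Divide numerator and denominator by t: sin(2t)/t → 2 and sin(5t)/t → 5, so the limit is -1·2/5 = -2/5.

-2/5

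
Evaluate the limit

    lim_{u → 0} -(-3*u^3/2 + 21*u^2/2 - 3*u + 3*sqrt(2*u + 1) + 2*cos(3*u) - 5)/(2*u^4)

-39/16

Substitution gives 0/0; apply L'Hôpital's rule 4 times.
After differentiating numerator and denominator 4 times the quotient is (162*cos(3*u) - 45/(2*u + 1)^(7/2))/(-48); at u = 0 this is -39/16.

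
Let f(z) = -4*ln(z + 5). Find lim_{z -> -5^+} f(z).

As z → -5⁺, z + 5 → 0⁺ and ln(z + 5) → −∞.
Multiplying by -4 gives ∞.

∞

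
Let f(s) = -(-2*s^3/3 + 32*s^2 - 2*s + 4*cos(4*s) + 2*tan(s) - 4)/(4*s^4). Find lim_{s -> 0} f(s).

Substitution gives 0/0; apply L'Hôpital's rule 4 times.
After differentiating numerator and denominator 4 times the quotient is (1024*cos(4*s) + 48*tan(s)^5 + 80*tan(s)^3 + 32*tan(s))/(-96); at s = 0 this is -32/3.

-32/3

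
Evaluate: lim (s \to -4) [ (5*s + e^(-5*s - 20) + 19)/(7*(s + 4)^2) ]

25/14

Direct substitution gives 0/0.
Apply L'Hôpital: lim (5 - 5*e^(-5*s - 20))/(14*s + 56), still 0/0.
After 2 applications of L'Hôpital's rule the quotient is (25*e^(-5*s - 20))/(14); substituting s = -4 gives 25/14.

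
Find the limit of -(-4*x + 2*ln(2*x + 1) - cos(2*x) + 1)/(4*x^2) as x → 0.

1/2

Substitution gives 0/0; apply L'Hôpital's rule 2 times.
After differentiating numerator and denominator 2 times the quotient is (4*cos(2*x) - 8/(2*x + 1)^2)/(-8); at x = 0 this is 1/2.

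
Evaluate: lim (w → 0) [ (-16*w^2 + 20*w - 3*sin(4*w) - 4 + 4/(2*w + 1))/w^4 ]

64

Substitution gives 0/0 (the numerator vanishes to order 4).
Expand each term to order w^4: the coefficient of w^4 in 4·1/(1 + 2w) is 64 and in -3·sin(4w) is 0.
Lower-order terms cancel with the polynomial part, so the numerator is (64)·w^4 + o(w^4), and the limit is (64)/(1) = 64.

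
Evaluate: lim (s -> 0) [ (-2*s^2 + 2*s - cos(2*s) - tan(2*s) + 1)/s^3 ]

Substitution gives 0/0; apply L'Hôpital's rule 3 times.
After differentiating numerator and denominator 3 times the quotient is (-8*sin(2*s) - 48*tan(2*s)^4 - 64*tan(2*s)^2 - 16)/(6); at s = 0 this is -8/3.

-8/3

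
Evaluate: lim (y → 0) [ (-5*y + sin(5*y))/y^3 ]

Direct substitution gives 0/0.
Apply L'Hôpital: lim (5*cos(5*y) - 5)/(3*y^2), still 0/0.
Apply L'Hôpital: lim (-25*sin(5*y))/(6*y), still 0/0.
After 3 applications of L'Hôpital's rule the quotient is (-125*cos(5*y))/(6); substituting y = 0 gives -125/6.

-125/6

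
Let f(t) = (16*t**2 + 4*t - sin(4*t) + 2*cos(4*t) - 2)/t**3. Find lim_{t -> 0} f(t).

Substitution gives 0/0 (the numerator vanishes to order 3).
Expand each term to order t^3: the coefficient of t^3 in −sin(4t) is 32/3 and in 2·cos(4t) is 0.
Lower-order terms cancel with the polynomial part, so the numerator is (32/3)·t^3 + o(t^3), and the limit is (32/3)/(1) = 32/3.

32/3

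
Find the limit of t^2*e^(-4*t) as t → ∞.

Write as t^2/e^{4t}, an ∞/∞ form.
Exponential growth dominates any polynomial, so repeated L'Hôpital (or the standard result) gives 0.

0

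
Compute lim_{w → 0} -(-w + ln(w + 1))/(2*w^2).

Direct substitution gives 0/0.
Apply L'Hôpital: lim (-1 + 1/(w + 1))/(-4*w), still 0/0.
After 2 applications of L'Hôpital's rule the quotient is (-1/(w + 1)^2)/(-4); substituting w = 0 gives 1/4.

1/4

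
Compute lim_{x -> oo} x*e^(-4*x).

Write as x^1/e^{4x}, an ∞/∞ form.
Exponential growth dominates any polynomial, so repeated L'Hôpital (or the standard result) gives 0.

0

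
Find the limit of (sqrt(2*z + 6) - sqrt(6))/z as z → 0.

A 0/0 form; rationalise with √(6 + 2z) + √6. This collapses the numerator to 2z, leaving 2/(√(6 + 2z) + √6) → 2/(2√6) = √(6)/6.

√(6)/6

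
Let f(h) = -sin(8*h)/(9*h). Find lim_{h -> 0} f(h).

-8/9

Substitution gives 0/0.
Write it as (8/(-9))·sin(8h)/(8h); since sin(u)/u → 1, the limit is -8/9.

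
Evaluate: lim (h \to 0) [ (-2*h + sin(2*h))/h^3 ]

Direct substitution gives 0/0.
Apply L'Hôpital: lim (2*cos(2*h) - 2)/(3*h^2), still 0/0.
Apply L'Hôpital: lim (-4*sin(2*h))/(6*h), still 0/0.
After 3 applications of L'Hôpital's rule the quotient is (-8*cos(2*h))/(6); substituting h = 0 gives -4/3.

-4/3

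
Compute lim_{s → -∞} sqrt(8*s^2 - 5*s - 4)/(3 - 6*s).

√(2)/3

For large |s|, √(8*s^2 - 5*s - 4) ≈ √8·|s| and the denominator ≈ -6s.
Since s → −∞, |s| = −s, giving −√8/(-6) = √(2)/3.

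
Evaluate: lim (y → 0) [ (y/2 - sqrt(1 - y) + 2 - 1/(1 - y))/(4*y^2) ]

Substitution gives 0/0 (the numerator vanishes to order 2).
Expand each term to order y^2: the coefficient of y^2 in −1/(1 - y) is -1 and in −√(1 - y) is 1/8.
Lower-order terms cancel with the polynomial part, so the numerator is (-7/8)·y^2 + o(y^2), and the limit is (-7/8)/(4) = -7/32.

-7/32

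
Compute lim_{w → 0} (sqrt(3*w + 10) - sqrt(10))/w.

3*√(10)/20

A 0/0 form; rationalise with √(10 + 3w) + √10. This collapses the numerator to 3w, leaving 3/(√(10 + 3w) + √10) → 3/(2√10) = 3*√(10)/20.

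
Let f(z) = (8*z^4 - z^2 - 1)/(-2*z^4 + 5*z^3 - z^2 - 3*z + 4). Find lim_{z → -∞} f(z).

Numerator and denominator both have degree 4.
Dividing every term by z^4, all lower-order terms vanish and the limit is the ratio of leading coefficients, 8/(-2) = -4.

-4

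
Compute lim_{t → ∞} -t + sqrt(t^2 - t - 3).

-1/2

This has the form ∞ − ∞. Multiply and divide by the conjugate √(t^2 - t - 3) + t.
That gives (-t - 3) / (√(t^2 - t - 3) + t).
Divide numerator and denominator by t: the limit is -1/(2·1) = -1/2.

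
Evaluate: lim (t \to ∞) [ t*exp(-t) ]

Write as t^1/e^{1t}, an ∞/∞ form.
Exponential growth dominates any polynomial, so repeated L'Hôpital (or the standard result) gives 0.

0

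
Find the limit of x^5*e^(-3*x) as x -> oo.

0

Write as x^5/e^{3x}, an ∞/∞ form.
Exponential growth dominates any polynomial, so repeated L'Hôpital (or the standard result) gives 0.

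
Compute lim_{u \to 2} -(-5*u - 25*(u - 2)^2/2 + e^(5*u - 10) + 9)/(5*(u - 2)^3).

Direct substitution gives 0/0.
Apply L'Hôpital: lim (-25*u + 5*e^(5*u - 10) + 45)/(-15*(u - 2)^2), still 0/0.
Apply L'Hôpital: lim (25*e^(5*u - 10) - 25)/(60 - 30*u), still 0/0.
After 3 applications of L'Hôpital's rule the quotient is (125*e^(5*u - 10))/(-30); substituting u = 2 gives -25/6.

-25/6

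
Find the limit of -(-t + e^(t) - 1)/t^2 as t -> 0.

-1/2

Direct substitution gives 0/0.
Apply L'Hôpital: lim (e^(t) - 1)/(-2*t), still 0/0.
After 2 applications of L'Hôpital's rule the quotient is (e^(t))/(-2); substituting t = 0 gives -1/2.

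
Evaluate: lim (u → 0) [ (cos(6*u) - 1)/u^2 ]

Direct substitution gives 0/0.
Apply L'Hôpital: lim (-6*sin(6*u))/(2*u), still 0/0.
After 2 applications of L'Hôpital's rule the quotient is (-36*cos(6*u))/(2); substituting u = 0 gives -18.

-18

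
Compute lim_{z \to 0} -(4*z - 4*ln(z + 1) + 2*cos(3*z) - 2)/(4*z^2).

7/4

Substitution gives 0/0 (the numerator vanishes to order 2).
Expand each term to order z^2: the coefficient of z^2 in 2·cos(3z) is -9 and in -4·ln(1 + z) is 2.
Lower-order terms cancel with the polynomial part, so the numerator is (-7)·z^2 + o(z^2), and the limit is (-7)/(-4) = 7/4.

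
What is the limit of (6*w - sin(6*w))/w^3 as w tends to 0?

36

Direct substitution gives 0/0.
Apply L'Hôpital: lim (6 - 6*cos(6*w))/(3*w^2), still 0/0.
Apply L'Hôpital: lim (36*sin(6*w))/(6*w), still 0/0.
After 3 applications of L'Hôpital's rule the quotient is (216*cos(6*w))/(6); substituting w = 0 gives 36.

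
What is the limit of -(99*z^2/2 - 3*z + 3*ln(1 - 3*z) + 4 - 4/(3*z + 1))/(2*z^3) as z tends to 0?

Substitution gives 0/0 (the numerator vanishes to order 3).
Expand each term to order z^3: the coefficient of z^3 in 3·ln(1 - 3z) is -27 and in -4·1/(1 + 3z) is 108.
Lower-order terms cancel with the polynomial part, so the numerator is (81)·z^3 + o(z^3), and the limit is (81)/(-2) = -81/2.

-81/2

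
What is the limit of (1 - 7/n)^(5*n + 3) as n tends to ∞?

e^(-35)

The base → 1 and the exponent → ∞: a 1^∞ form.
Take logarithms: (5n + 3)·ln(1 - 7/n). Since ln(1+u) ~ u for small u, this behaves like (5n)·(-7/n) → -35.
So the limit is e^(-35).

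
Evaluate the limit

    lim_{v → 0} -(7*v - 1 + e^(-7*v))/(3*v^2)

-49/6

Direct substitution gives 0/0.
Apply L'Hôpital: lim (7 - 7*e^(-7*v))/(-6*v), still 0/0.
After 2 applications of L'Hôpital's rule the quotient is (49*e^(-7*v))/(-6); substituting v = 0 gives -49/6.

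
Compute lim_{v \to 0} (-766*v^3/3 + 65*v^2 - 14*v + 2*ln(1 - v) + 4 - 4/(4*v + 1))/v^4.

Substitution gives 0/0; apply L'Hôpital's rule 4 times.
After differentiating numerator and denominator 4 times the quotient is (-24576/(4*v + 1)^5 - 12/(v - 1)^4)/(24); at v = 0 this is -2049/2.

-2049/2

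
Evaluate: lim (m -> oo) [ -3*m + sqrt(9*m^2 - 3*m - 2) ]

-1/2

An ∞ − ∞ form. Rationalising with the conjugate, the difference becomes (-3m - 2) / (√(9*m^2 - 3*m - 2) + 3m).
For large m the denominator behaves like 2·3m, so the quotient tends to -3/6 = -1/2.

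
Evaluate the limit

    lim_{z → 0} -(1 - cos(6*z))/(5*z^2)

-18/5

Substitution gives 0/0.
Use (1 − cos u)/u² → 1/2 with u = 6z: the limit is 6²/(2·(-5)) = -18/5.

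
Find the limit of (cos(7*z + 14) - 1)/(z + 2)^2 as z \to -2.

Direct substitution gives 0/0.
Apply L'Hôpital: lim (-7*sin(7*z + 14))/(2*z + 4), still 0/0.
After 2 applications of L'Hôpital's rule the quotient is (-49*cos(7*z + 14))/(2); substituting z = -2 gives -49/2.

-49/2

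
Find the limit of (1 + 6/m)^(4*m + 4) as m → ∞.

The base → 1 and the exponent → ∞: a 1^∞ form.
Take logarithms: (4m + 4)·ln(1 + 6/m). Since ln(1+u) ~ u for small u, this behaves like (4m)·(6/m) → 24.
So the limit is e^(24).

e^(24)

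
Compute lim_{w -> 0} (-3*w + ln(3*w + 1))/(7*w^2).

-9/14

Direct substitution gives 0/0.
Apply L'Hôpital: lim (-3 + 3/(3*w + 1))/(14*w), still 0/0.
After 2 applications of L'Hôpital's rule the quotient is (-9/(3*w + 1)^2)/(14); substituting w = 0 gives -9/14.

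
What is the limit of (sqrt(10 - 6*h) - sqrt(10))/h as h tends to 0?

Substitution gives 0/0. Multiply numerator and denominator by the conjugate √(10 - 6h) + √10.
The numerator becomes (10 - 6h) − 10 = -6h, so the expression simplifies to -6/(√(10 - 6h) + √10).
Letting h → 0 gives -6/(2√10) = -3*√(10)/10.

-3*√(10)/10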